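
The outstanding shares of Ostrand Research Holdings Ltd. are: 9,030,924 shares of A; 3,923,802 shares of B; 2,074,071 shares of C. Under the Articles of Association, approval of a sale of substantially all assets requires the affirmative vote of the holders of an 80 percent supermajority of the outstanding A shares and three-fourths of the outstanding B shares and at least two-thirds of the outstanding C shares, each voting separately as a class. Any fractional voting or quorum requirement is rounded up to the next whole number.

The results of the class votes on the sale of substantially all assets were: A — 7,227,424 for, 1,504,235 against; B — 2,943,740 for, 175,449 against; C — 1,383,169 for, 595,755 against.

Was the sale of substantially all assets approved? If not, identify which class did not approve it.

Approved — every class gave the required vote.

A: 4/5 of 9030924 = 7224739.20, rounded up to 7224740; 7,224,740 required, 7,227,424 in favor — approved.
B: 3/4 of 3923802 = 2942851.50, rounded up to 2942852; 2,942,852 required, 2,943,740 in favor — approved.
C: 2/3 of 2074071 = 1382714; 1,382,714 required, 1,383,169 in favor — approved.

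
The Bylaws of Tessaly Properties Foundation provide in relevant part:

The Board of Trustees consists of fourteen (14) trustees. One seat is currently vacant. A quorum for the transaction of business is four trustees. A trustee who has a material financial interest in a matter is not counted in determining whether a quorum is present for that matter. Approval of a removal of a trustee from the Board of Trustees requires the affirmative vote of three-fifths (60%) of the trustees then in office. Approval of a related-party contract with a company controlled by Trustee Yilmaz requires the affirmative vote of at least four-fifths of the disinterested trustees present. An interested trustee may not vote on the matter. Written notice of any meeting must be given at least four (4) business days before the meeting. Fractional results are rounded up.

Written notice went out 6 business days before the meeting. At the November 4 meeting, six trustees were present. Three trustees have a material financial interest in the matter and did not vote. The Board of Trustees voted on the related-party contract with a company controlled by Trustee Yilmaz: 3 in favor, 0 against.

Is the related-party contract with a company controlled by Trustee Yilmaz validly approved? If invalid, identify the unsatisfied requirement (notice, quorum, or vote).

Invalid — quorum requirement not satisfied.

Notice: 6 business days given; 4 required (6 ≥ 4). Satisfied.
Quorum: 6 present, but the 3 interested trustees do not count, leaving 3. Quorum is 4. Not satisfied.
Vote: the related-party contract with a company controlled by Trustee Yilmaz requires four-fifths of the disinterested trustees present (6 − 3 = 3). 4/5 of 3 = 2.40, rounded up to 3, so 3 affirmative votes are needed; 3 voted in favor. Satisfied. (Moot — without a quorum no business can be validly transacted.)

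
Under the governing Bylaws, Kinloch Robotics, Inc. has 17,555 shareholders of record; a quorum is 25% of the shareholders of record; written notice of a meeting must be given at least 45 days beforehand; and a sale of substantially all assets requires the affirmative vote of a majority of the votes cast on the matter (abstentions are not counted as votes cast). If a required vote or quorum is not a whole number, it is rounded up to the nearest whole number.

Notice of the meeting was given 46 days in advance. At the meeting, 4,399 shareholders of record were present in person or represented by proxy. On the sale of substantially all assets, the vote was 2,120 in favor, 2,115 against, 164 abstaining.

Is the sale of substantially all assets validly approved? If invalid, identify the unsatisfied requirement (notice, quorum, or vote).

Notice: 46 days given; 45 required. Satisfied.
Quorum: 25% of 17,555 = 4,388.75, rounded up to 4,389; 4,399 present. Satisfied.
Vote: requires a majority of the votes cast (4,399 − 164 abstaining = 4,235); a majority of 4235 is 2118, so 2,118 needed; 2,120 in favor. Satisfied.

Valid — all requirements satisfied.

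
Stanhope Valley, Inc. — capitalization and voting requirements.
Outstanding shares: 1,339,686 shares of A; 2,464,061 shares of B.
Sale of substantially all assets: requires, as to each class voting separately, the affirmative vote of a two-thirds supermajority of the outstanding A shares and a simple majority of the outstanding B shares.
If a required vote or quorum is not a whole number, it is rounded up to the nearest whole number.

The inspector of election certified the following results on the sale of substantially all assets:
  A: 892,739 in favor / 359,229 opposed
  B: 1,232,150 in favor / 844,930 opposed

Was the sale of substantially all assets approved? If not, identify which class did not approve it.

A: 2/3 of 1339686 = 893124; 893,124 required, 892,739 in favor — not approved.
B: a majority of 2464061 is 1232031; 1,232,031 required, 1,232,150 in favor — approved.

Not approved — the A shares did not give the required vote.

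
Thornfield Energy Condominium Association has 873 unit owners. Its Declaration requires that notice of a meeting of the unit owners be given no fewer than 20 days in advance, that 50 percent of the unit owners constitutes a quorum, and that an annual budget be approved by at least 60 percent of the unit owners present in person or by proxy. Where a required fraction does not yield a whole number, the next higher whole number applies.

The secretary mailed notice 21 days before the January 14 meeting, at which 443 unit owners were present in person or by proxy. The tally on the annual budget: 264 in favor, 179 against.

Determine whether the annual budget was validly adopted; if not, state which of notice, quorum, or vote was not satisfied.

Invalid — vote requirement not satisfied.

Notice: 21 days given; 20 required. Satisfied.
Quorum: 50% of 873 = 436.50, rounded up to 437; 443 present. Satisfied.
Vote: requires three-fifths of those present (443); 3/5 of 443 = 265.80, rounded up to 266, so 266 needed; 264 in favor. Not satisfied.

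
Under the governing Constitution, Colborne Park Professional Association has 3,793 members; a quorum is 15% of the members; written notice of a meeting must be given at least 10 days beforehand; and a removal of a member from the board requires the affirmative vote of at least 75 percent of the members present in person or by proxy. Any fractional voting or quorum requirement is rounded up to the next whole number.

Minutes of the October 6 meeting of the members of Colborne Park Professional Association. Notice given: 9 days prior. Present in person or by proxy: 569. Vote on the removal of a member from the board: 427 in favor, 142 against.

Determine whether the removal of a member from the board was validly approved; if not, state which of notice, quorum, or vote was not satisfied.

Invalid — notice requirement not satisfied.

Notice: 9 days given; 10 required. Not satisfied.
Quorum: 15% of 3,793 = 568.95, rounded up to 569; 569 present. Satisfied.
Vote: requires three-fourths of those present (569); 3/4 of 569 = 426.75, rounded up to 427, so 427 needed; 427 in favor. Satisfied.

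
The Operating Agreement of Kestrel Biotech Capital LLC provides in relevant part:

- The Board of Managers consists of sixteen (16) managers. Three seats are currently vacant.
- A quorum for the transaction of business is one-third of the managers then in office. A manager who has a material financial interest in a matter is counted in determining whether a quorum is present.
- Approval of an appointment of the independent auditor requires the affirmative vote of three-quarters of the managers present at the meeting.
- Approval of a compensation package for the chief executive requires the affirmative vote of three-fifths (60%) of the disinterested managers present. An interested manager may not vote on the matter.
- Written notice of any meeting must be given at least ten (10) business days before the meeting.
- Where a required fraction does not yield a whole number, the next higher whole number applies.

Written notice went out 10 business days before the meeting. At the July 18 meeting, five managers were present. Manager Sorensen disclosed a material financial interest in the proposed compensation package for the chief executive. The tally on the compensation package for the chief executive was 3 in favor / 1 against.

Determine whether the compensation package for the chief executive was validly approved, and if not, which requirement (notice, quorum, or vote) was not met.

Valid — all requirements satisfied.

Notice: 10 business days given; 10 required (10 ≥ 10). Satisfied.
Quorum: 5 present (interested managers count toward quorum); quorum is 5. Satisfied.
Vote: the compensation package for the chief executive requires three-fifths of the disinterested managers present (5 − 1 = 4). 3/5 of 4 = 2.40, rounded up to 3, so 3 affirmative votes are needed; 3 voted in favor. Satisfied.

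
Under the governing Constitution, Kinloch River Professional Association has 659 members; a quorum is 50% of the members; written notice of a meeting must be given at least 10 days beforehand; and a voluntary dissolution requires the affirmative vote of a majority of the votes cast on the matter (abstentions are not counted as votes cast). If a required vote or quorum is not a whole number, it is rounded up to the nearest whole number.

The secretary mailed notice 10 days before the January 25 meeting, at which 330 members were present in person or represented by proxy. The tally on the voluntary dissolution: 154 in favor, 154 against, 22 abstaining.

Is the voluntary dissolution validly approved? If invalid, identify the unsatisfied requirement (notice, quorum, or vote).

Notice: 10 days given; 10 required. Satisfied.
Quorum: 50% of 659 = 329.50, rounded up to 330; 330 present. Satisfied.
Vote: requires a majority of the votes cast (330 − 22 abstaining = 308); a majority of 308 is 155, so 155 needed; 154 in favor. Not satisfied.

Invalid — vote requirement not satisfied.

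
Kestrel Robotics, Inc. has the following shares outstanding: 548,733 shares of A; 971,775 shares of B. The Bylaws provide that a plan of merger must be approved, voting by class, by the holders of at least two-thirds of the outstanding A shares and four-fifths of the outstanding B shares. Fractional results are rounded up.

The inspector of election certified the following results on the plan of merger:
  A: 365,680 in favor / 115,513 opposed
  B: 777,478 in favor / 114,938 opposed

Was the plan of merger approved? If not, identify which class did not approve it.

A: 2/3 of 548733 = 365822; 365,822 required, 365,680 in favor — not approved.
B: 4/5 of 971775 = 777420; 777,420 required, 777,478 in favor — approved.

Not approved — the A shares did not give the required vote.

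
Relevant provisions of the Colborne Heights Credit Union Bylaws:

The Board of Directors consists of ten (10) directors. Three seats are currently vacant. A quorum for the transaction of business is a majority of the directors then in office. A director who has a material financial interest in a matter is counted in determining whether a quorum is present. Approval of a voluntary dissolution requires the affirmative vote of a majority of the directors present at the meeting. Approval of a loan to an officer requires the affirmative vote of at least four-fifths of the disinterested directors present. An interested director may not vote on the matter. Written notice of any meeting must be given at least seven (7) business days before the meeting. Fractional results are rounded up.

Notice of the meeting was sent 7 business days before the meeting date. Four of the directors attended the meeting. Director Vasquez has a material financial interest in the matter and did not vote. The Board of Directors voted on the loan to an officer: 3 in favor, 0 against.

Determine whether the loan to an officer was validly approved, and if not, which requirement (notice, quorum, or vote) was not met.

Notice: 7 business days given; 7 required (7 ≥ 7). Satisfied.
Quorum: 4 present (interested directors count toward quorum); quorum is 4. Satisfied.
Vote: the loan to an officer requires four-fifths of the disinterested directors present (4 − 1 = 3). 4/5 of 3 = 2.40, rounded up to 3, so 3 affirmative votes are needed; 3 voted in favor. Satisfied.

Valid — all requirements satisfied.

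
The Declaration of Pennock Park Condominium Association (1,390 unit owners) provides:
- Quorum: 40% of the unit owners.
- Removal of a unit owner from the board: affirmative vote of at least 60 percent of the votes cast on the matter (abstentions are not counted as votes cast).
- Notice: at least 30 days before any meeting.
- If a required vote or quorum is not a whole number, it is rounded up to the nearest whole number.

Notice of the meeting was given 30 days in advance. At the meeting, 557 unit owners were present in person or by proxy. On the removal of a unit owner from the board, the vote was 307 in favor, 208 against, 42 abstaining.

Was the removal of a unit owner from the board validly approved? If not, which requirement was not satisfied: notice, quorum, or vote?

Invalid — vote requirement not satisfied.

Notice: 30 days given; 30 required. Satisfied.
Quorum: 40% of 1,390 = 556; 557 present. Satisfied.
Vote: requires three-fifths of the votes cast (557 − 42 abstaining = 515); 3/5 of 515 = 309, so 309 needed; 307 in favor. Not satisfied.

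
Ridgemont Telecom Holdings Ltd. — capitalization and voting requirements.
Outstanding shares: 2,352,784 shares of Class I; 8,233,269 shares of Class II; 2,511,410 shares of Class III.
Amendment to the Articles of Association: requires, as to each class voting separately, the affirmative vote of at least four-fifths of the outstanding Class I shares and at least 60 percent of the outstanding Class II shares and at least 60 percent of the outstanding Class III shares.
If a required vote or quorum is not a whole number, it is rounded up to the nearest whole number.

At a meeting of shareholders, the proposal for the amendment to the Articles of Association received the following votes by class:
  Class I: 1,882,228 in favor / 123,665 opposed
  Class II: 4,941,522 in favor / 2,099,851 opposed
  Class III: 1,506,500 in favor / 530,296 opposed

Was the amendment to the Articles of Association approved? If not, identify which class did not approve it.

Class I: 4/5 of 2352784 = 1882227.20, rounded up to 1882228; 1,882,228 required, 1,882,228 in favor — approved.
Class II: 3/5 of 8233269 = 4939961.40, rounded up to 4939962; 4,939,962 required, 4,941,522 in favor — approved.
Class III: 3/5 of 2511410 = 1506846; 1,506,846 required, 1,506,500 in favor — not approved.

Not approved — the Class III shares did not give the required vote.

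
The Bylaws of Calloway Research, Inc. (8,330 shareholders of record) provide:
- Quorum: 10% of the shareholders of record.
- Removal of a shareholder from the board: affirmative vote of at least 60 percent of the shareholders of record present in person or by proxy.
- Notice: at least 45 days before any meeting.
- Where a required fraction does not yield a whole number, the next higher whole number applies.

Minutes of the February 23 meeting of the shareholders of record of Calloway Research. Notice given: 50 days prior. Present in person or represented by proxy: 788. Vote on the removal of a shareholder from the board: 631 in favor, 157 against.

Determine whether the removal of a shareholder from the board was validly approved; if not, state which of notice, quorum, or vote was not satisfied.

Notice: 50 days given; 45 required. Satisfied.
Quorum: 10% of 8,330 = 833; 788 present. Not satisfied.
Vote: requires three-fifths of those present (788); 3/5 of 788 = 472.80, rounded up to 473, so 473 needed; 631 in favor. Satisfied.

Invalid — quorum requirement not satisfied.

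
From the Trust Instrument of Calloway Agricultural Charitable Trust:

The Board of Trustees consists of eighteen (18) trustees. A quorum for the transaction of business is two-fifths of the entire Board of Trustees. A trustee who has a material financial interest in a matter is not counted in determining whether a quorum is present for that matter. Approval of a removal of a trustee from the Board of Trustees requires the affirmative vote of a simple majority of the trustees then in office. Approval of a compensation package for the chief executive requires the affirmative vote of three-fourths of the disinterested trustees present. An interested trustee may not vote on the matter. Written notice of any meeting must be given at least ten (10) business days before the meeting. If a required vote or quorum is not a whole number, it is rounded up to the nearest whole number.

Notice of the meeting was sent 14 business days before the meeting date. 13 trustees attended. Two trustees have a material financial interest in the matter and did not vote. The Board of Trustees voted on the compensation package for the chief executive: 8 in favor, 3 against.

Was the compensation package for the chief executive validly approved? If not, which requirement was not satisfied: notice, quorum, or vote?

Invalid — vote requirement not satisfied.

Notice: 14 business days given; 10 required (14 ≥ 10). Satisfied.
Quorum: 13 present, but the 2 interested trustees do not count, leaving 11. Quorum is 8. Satisfied.
Vote: the compensation package for the chief executive requires three-fourths of the disinterested trustees present (13 − 2 = 11). 3/4 of 11 = 8.25, rounded up to 9, so 9 affirmative votes are needed; 8 voted in favor. Not satisfied.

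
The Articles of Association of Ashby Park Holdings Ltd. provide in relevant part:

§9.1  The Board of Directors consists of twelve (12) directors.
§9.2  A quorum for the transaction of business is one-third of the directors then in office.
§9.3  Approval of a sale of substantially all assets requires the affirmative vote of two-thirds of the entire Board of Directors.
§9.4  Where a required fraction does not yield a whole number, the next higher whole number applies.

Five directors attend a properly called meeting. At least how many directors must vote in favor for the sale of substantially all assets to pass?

The sale of substantially all assets requires two-thirds of the entire Board of Directors (12).
2/3 of 12 = 8.
(Only 5 can vote, so the sale of substantially all assets cannot pass at this meeting, but the required vote is still 8.)

8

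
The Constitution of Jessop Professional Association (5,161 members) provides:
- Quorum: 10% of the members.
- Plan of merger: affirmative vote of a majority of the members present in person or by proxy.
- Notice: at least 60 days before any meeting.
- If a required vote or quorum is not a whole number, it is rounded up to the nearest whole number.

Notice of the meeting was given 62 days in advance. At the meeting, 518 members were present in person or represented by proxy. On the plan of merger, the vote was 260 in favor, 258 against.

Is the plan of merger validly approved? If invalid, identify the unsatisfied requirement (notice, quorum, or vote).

Valid — all requirements satisfied.

Notice: 62 days given; 60 required. Satisfied.
Quorum: 10% of 5,161 = 516.10, rounded up to 517; 518 present. Satisfied.
Vote: requires a majority of those present (518); a majority of 518 is 260, so 260 needed; 260 in favor. Satisfied.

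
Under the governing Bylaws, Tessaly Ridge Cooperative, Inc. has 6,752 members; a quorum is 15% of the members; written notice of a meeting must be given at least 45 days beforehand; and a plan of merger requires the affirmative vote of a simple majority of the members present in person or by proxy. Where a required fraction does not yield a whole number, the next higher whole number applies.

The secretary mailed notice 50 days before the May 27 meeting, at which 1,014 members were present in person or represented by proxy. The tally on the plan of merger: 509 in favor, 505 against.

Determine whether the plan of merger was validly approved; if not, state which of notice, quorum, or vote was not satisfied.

Notice: 50 days given; 45 required. Satisfied.
Quorum: 15% of 6,752 = 1,012.80, rounded up to 1,013; 1,014 present. Satisfied.
Vote: requires a majority of those present (1,014); a majority of 1014 is 508, so 508 needed; 509 in favor. Satisfied.

Valid — all requirements satisfied.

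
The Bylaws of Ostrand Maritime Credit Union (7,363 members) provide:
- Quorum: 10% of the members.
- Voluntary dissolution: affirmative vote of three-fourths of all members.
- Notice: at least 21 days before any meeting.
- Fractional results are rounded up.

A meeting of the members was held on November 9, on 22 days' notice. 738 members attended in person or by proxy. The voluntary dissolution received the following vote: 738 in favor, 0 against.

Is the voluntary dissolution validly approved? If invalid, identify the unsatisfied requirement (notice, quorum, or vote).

Invalid — vote requirement not satisfied.

Notice: 22 days given; 21 required. Satisfied.
Quorum: 10% of 7,363 = 736.30, rounded up to 737; 738 present. Satisfied.
Vote: requires three-fourths of all members (7,363); 3/4 of 7363 = 5522.25, rounded up to 5523, so 5,523 needed; 738 in favor. Not satisfied.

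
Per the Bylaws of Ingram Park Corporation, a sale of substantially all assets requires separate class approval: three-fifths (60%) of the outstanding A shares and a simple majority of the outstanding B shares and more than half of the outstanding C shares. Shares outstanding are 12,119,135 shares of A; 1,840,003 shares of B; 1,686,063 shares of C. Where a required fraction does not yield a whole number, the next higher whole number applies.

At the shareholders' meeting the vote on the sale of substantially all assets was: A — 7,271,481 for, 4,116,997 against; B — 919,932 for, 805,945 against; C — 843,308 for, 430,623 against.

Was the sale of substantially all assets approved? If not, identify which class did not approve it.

Not approved — the B shares did not give the required vote.

A: 3/5 of 12119135 = 7271481; 7,271,481 required, 7,271,481 in favor — approved.
B: a majority of 1840003 is 920002; 920,002 required, 919,932 in favor — not approved.
C: a majority of 1686063 is 843032; 843,032 required, 843,308 in favor — approved.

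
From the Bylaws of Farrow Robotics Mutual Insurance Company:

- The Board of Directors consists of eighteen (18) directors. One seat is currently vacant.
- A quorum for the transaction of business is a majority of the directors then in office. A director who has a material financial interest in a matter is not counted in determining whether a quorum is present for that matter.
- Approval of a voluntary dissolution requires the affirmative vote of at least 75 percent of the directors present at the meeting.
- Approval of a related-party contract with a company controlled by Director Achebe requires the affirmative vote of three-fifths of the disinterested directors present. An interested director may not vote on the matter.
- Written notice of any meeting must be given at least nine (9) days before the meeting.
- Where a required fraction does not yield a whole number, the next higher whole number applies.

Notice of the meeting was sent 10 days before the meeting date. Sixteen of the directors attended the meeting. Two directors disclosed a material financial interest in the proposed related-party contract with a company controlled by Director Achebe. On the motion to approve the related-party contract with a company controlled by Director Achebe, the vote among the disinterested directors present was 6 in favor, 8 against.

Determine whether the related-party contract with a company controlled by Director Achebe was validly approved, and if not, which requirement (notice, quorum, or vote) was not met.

Invalid — vote requirement not satisfied.

Notice: 10 days given; 9 required (10 ≥ 9). Satisfied.
Quorum: 16 present, but the 2 interested directors do not count, leaving 14. Quorum is 9. Satisfied.
Vote: the related-party contract with a company controlled by Director Achebe requires three-fifths of the disinterested directors present (16 − 2 = 14). 3/5 of 14 = 8.40, rounded up to 9, so 9 affirmative votes are needed; 6 voted in favor. Not satisfied.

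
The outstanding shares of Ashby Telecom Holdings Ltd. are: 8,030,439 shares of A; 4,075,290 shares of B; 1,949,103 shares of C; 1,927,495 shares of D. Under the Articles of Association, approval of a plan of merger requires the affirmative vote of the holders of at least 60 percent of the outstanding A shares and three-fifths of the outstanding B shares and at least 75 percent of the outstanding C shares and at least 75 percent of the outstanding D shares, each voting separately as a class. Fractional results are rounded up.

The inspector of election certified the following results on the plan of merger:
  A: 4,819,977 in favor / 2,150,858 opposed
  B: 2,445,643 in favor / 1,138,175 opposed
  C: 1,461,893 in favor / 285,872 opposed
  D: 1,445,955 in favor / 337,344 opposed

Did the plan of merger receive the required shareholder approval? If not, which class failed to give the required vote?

A: 3/5 of 8030439 = 4818263.40, rounded up to 4818264; 4,818,264 required, 4,819,977 in favor — approved.
B: 3/5 of 4075290 = 2445174; 2,445,174 required, 2,445,643 in favor — approved.
C: 3/4 of 1949103 = 1461827.25, rounded up to 1461828; 1,461,828 required, 1,461,893 in favor — approved.
D: 3/4 of 1927495 = 1445621.25, rounded up to 1445622; 1,445,622 required, 1,445,955 in favor — approved.

Approved — every class gave the required vote.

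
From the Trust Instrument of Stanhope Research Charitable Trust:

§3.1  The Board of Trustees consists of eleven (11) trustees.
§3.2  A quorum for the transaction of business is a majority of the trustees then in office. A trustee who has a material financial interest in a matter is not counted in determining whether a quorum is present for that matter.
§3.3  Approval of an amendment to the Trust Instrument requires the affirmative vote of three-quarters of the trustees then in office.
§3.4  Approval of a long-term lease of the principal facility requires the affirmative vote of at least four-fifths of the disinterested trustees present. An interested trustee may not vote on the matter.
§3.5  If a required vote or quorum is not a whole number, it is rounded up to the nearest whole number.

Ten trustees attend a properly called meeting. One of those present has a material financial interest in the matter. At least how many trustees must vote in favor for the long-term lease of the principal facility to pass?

The long-term lease of the principal facility requires four-fifths of the disinterested trustees present (10 − 1 = 9).
4/5 of 9 = 7.20, rounded up to 8.

8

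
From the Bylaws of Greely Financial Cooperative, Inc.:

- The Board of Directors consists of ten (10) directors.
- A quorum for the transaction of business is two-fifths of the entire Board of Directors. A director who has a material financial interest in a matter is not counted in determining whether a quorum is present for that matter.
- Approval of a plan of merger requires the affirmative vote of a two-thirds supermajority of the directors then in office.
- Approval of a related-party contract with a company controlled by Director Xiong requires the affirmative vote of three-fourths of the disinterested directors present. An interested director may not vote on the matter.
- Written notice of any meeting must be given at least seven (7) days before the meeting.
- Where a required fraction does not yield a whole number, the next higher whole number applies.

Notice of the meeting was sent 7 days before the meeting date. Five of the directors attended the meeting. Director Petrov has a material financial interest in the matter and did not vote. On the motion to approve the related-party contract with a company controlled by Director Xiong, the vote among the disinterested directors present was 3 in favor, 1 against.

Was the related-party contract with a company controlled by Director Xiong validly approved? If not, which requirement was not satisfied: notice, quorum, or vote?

Valid — all requirements satisfied.

Notice: 7 days given; 7 required (7 ≥ 7). Satisfied.
Quorum: 5 present, but the 1 interested director does not count, leaving 4. Quorum is 4. Satisfied.
Vote: the related-party contract with a company controlled by Director Xiong requires three-fourths of the disinterested directors present (5 − 1 = 4). 3/4 of 4 = 3, so 3 affirmative votes are needed; 3 voted in favor. Satisfied.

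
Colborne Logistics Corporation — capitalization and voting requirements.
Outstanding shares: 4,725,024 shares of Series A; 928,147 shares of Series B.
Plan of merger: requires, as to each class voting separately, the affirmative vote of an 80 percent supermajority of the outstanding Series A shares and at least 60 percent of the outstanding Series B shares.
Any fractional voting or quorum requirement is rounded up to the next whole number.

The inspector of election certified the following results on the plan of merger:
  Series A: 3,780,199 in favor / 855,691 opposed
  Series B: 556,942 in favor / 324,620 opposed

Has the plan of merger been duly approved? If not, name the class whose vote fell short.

Series A: 4/5 of 4725024 = 3780019.20, rounded up to 3780020; 3,780,020 required, 3,780,199 in favor — approved.
Series B: 3/5 of 928147 = 556888.20, rounded up to 556889; 556,889 required, 556,942 in favor — approved.

Approved — every class gave the required vote.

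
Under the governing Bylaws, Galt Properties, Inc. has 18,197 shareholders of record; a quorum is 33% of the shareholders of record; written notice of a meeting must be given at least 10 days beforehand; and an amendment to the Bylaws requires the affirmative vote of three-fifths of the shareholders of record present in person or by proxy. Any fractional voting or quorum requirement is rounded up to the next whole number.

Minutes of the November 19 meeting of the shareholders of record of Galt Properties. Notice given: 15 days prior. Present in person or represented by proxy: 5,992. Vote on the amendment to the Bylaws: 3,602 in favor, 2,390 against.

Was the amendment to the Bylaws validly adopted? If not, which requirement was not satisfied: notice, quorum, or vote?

Notice: 15 days given; 10 required. Satisfied.
Quorum: 33% of 18,197 = 6,005.01, rounded up to 6,006; 5,992 present. Not satisfied.
Vote: requires three-fifths of those present (5,992); 3/5 of 5992 = 3595.20, rounded up to 3596, so 3,596 needed; 3,602 in favor. Satisfied.

Invalid — quorum requirement not satisfied.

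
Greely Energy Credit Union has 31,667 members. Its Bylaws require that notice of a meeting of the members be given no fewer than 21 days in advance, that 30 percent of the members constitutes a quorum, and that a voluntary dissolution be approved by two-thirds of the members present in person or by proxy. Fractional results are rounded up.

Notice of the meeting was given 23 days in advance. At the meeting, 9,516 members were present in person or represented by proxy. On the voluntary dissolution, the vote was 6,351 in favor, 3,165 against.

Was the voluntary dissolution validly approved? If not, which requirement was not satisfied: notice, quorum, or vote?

Notice: 23 days given; 21 required. Satisfied.
Quorum: 30% of 31,667 = 9,500.10, rounded up to 9,501; 9,516 present. Satisfied.
Vote: requires two-thirds of those present (9,516); 2/3 of 9516 = 6344, so 6,344 needed; 6,351 in favor. Satisfied.

Valid — all requirements satisfied.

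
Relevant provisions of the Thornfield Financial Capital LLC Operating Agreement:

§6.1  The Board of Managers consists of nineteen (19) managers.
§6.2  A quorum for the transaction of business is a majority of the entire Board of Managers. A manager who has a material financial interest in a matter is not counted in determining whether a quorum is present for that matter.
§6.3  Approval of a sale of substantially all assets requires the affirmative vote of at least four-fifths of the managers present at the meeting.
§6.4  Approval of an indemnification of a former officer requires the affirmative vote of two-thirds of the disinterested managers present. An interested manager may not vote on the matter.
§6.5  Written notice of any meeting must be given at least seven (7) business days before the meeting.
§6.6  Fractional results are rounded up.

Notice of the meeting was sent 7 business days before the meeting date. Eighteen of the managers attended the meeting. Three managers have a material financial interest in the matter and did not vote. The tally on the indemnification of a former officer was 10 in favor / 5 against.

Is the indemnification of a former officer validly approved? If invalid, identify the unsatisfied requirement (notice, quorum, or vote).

Valid — all requirements satisfied.

Notice: 7 business days given; 7 required (7 ≥ 7). Satisfied.
Quorum: 18 present, but the 3 interested managers do not count, leaving 15. Quorum is 10. Satisfied.
Vote: the indemnification of a former officer requires two-thirds of the disinterested managers present (18 − 3 = 15). 2/3 of 15 = 10, so 10 affirmative votes are needed; 10 voted in favor. Satisfied.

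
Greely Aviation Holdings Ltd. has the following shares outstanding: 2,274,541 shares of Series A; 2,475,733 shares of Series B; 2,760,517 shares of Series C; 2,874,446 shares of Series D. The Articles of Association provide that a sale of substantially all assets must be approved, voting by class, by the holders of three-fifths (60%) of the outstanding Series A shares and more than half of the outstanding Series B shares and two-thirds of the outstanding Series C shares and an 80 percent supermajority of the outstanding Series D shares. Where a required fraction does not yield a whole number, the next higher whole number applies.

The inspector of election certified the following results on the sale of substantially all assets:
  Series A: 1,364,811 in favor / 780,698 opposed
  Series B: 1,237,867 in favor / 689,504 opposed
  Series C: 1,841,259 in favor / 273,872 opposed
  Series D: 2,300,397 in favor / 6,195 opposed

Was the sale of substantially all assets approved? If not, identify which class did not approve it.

Series A: 3/5 of 2274541 = 1364724.60, rounded up to 1364725; 1,364,725 required, 1,364,811 in favor — approved.
Series B: a majority of 2475733 is 1237867; 1,237,867 required, 1,237,867 in favor — approved.
Series C: 2/3 of 2760517 = 1840344.67, rounded up to 1840345; 1,840,345 required, 1,841,259 in favor — approved.
Series D: 4/5 of 2874446 = 2299556.80, rounded up to 2299557; 2,299,557 required, 2,300,397 in favor — approved.

Approved — every class gave the required vote.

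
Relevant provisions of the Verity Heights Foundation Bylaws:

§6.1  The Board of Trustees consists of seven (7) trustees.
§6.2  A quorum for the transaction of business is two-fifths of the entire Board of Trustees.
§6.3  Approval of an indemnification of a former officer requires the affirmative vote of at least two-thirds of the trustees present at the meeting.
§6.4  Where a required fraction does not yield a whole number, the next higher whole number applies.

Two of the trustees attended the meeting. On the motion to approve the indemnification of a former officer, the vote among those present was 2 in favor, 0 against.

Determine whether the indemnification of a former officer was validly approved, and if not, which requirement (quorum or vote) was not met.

Quorum: 2 present; quorum is 3. Not satisfied.
Vote: the indemnification of a former officer requires two-thirds of the trustees present (2). 2/3 of 2 = 1.33, rounded up to 2, so 2 affirmative votes are needed; 2 voted in favor. Satisfied. (Moot — without a quorum no business can be validly transacted.)

Invalid — quorum requirement not satisfied.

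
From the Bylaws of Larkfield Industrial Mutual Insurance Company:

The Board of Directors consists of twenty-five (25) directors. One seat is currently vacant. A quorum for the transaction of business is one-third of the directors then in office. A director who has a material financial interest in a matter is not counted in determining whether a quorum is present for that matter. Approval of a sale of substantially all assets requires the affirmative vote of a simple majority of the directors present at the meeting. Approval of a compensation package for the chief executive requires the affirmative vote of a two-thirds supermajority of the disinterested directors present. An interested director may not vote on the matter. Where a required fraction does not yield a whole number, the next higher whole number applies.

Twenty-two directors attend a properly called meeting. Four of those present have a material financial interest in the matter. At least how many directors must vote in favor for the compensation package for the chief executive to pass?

The compensation package for the chief executive requires two-thirds of the disinterested directors present (22 − 4 = 18).
2/3 of 18 = 12.

12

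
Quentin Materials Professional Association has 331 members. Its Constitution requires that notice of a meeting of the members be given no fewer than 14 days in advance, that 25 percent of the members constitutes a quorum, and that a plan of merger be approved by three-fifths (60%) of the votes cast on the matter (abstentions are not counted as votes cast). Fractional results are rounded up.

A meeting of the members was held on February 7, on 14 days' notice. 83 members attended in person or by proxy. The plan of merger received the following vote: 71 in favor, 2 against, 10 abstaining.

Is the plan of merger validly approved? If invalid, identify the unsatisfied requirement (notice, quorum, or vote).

Valid — all requirements satisfied.

Notice: 14 days given; 14 required. Satisfied.
Quorum: 25% of 331 = 82.75, rounded up to 83; 83 present. Satisfied.
Vote: requires three-fifths of the votes cast (83 − 10 abstaining = 73); 3/5 of 73 = 43.80, rounded up to 44, so 44 needed; 71 in favor. Satisfied.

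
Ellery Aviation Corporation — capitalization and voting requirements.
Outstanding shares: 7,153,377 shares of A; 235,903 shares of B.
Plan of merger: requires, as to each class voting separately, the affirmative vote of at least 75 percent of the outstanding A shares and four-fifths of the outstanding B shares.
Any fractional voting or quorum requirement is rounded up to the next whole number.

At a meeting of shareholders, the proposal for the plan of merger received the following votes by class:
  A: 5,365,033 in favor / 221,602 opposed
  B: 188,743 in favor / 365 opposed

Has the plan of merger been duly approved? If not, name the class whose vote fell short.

A: 3/4 of 7153377 = 5365032.75, rounded up to 5365033; 5,365,033 required, 5,365,033 in favor — approved.
B: 4/5 of 235903 = 188722.40, rounded up to 188723; 188,723 required, 188,743 in favor — approved.

Approved — every class gave the required vote.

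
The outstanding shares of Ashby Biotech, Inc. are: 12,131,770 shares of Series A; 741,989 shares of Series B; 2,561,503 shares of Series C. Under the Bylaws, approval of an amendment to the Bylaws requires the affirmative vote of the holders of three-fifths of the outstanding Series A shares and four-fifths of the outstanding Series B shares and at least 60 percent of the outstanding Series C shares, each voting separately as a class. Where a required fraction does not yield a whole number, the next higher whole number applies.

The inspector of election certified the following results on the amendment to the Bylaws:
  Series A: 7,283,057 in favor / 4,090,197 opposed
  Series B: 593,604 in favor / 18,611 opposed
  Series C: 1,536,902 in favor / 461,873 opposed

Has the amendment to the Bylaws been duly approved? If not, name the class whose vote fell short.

Series A: 3/5 of 12131770 = 7279062; 7,279,062 required, 7,283,057 in favor — approved.
Series B: 4/5 of 741989 = 593591.20, rounded up to 593592; 593,592 required, 593,604 in favor — approved.
Series C: 3/5 of 2561503 = 1536901.80, rounded up to 1536902; 1,536,902 required, 1,536,902 in favor — approved.

Approved — every class gave the required vote.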